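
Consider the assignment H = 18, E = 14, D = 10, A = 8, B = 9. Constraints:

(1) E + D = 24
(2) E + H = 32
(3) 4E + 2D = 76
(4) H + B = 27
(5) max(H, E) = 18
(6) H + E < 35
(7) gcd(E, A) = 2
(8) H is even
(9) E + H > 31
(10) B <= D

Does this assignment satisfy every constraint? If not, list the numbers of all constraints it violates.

(1) E + D = 14 + 10 = 24  holds
(2) E + H = 14 + 18 = 32  holds
(3) 4E + 2D = 4(14) + 2(10) = 76  holds
(4) H + B = 18 + 9 = 27  holds
(5) max(18, 14) = 18  holds
(6) H + E = 18 + 14 = 32; 32 < 35  holds
(7) gcd(14, 8) = 2  holds
(8) H = 18 is even  holds
(9) E + H = 14 + 18 = 32; 32 > 31  holds
(10) B = 9, D = 10; 9 ≤ 10  holds

Yes — all constraints hold.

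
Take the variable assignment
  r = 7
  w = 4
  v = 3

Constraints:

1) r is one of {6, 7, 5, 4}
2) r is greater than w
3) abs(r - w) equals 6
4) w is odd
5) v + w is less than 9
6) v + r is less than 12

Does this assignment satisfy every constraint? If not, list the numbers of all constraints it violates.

1) r = 7 is in {6, 7, 5, 4}  ✓
2) r = 7, w = 4; 7 > 4  ✓
3) abs(7 - 4) = 3, not 6  ✗
4) w = 4 is even  ✗
5) v + w = 3 + 4 = 7; 7 < 9  ✓
6) v + r = 3 + 7 = 10; 10 < 12  ✓

No — constraints 3 and 4 are not satisfied.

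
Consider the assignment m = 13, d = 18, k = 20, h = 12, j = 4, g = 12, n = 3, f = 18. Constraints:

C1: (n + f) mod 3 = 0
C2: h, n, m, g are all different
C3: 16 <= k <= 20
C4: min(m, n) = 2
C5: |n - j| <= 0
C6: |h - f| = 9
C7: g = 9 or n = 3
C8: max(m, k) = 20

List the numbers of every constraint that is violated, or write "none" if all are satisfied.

No — constraints 2, 4, 5, 6 are not satisfied.

C1: n + f = 21; 21 mod 3 = 0  true
C2: h = g = 12, not all different  false
C3: k = 20 lies in [16, 20]  true
C4: min(13, 3) = 3, not 2  false
C5: |3 - 4| = 1; 1 > 0, exceeds bound 0  false
C6: |12 - 18| = 6, not 9  false
C7: g = 12 ≠ 9, but n = 3 = 3 (second disjunct)  true
C8: max(13, 20) = 20  true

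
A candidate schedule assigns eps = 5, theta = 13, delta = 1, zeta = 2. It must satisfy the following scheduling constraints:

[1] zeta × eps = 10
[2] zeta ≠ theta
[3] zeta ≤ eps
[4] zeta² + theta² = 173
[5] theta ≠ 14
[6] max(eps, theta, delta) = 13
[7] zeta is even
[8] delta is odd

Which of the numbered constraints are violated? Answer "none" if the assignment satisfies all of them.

[1] zeta × eps = 2 × 5 = 10 — satisfied.
[2] zeta = 2, theta = 13; distinct — satisfied.
[3] zeta = 2, eps = 5; 2 ≤ 5 — satisfied.
[4] zeta² + theta² = 2² + 13² = 4 + 169 = 173 — satisfied.
[5] theta = 13, and 13 ≠ 14 — satisfied.
[6] max(5, 13, 1) = 13 — satisfied.
[7] zeta = 2 is even — satisfied.
[8] delta = 1 is odd — satisfied.

Yes — all constraints hold.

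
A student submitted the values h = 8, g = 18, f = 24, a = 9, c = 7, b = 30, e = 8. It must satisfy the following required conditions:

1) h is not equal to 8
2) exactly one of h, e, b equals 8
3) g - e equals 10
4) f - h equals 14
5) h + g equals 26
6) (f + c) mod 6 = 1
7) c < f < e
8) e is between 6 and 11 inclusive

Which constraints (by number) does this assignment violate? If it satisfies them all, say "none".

Violated: 1, 2, 4, 7.

1) h = 8, but 8 is required to differ  fails
2) h=8, e=8, b=30; 2 of them equal 8, not exactly one  fails
3) g - e = 18 - 8 = 10  holds
4) f - h = 24 - 8 = 16, not 14  fails
5) h + g = 8 + 18 = 26  holds
6) f + c = 31; 31 mod 6 = 1  holds
7) values 7, 24, 8; f = 24 is not < e = 8  fails
8) e = 8 lies in [6, 11]  holds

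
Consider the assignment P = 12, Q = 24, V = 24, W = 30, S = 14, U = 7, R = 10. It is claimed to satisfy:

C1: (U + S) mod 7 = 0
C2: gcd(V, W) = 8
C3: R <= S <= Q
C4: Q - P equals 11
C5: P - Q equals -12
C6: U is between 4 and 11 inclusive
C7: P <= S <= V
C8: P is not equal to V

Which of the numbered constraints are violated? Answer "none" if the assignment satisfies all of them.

Violated: 2 and 4.

C1: U + S = 21; 21 mod 7 = 0 — satisfied.
C2: gcd(24, 30) = 6, not 8 — violated.
C3: values 10 <= 14 <= 24 — satisfied.
C4: Q - P = 24 - 12 = 12, not 11 — violated.
C5: P - Q = 12 - 24 = -12 — satisfied.
C6: U = 7 lies in [4, 11] — satisfied.
C7: values 12 <= 14 <= 24 — satisfied.
C8: P = 12, V = 24; distinct — satisfied.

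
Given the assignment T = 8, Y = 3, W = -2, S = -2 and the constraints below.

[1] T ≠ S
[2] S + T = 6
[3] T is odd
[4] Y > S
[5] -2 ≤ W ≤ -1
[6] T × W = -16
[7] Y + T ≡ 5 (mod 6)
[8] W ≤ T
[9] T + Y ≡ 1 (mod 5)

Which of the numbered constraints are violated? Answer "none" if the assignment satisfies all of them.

[1] T = 8, S = -2; distinct — holds.
[2] S + T = -2 + 8 = 6 — holds.
[3] T = 8 is even — fails.
[4] Y = 3, S = -2; 3 > -2 — holds.
[5] W = -2 lies in [-2, -1] — holds.
[6] T × W = 8 × (-2) = -16 — holds.
[7] Y + T = 11; 11 mod 6 = 5 — holds.
[8] W = -2, T = 8; -2 ≤ 8 — holds.
[9] T + Y = 11; 11 mod 5 = 1 — holds.

Constraint 3 does not hold.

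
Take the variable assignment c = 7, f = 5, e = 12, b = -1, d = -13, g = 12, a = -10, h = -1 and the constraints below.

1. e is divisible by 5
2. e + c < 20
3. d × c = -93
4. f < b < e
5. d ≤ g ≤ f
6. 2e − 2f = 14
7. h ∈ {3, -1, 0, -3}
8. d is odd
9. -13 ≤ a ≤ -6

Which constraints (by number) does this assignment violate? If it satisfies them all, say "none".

Violated: 1, 3, 4, and 5.

1. 12 = 5×2 + 2, so 5 does not divide 12  no
2. e + c = 12 + 7 = 19; 19 < 20  yes
3. d × c = -13 × 7 = -91, not -93  no
4. values 5, -1, 12; f = 5 is not < b = -1  no
5. values -13, 12, 5; g = 12 is not ≤ f = 5  no
6. 2e − 2f = 2(12) − 2(5) = 14  yes
7. h = -1 is in {3, -1, 0, -3}  yes
8. d = -13 is odd  yes
9. a = -10 lies in [-13, -6]  yes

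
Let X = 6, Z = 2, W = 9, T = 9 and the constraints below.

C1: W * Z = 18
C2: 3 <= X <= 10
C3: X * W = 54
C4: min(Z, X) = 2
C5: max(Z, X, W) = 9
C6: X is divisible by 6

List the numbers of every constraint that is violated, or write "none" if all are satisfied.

C1: W * Z = 9 * 2 = 18 — OK.
C2: X = 6 lies in [3, 10] — OK.
C3: X * W = 6 * 9 = 54 — OK.
C4: min(2, 6) = 2 — OK.
C5: max(2, 6, 9) = 9 — OK.
C6: 6 / 6 = 1, so 6 divides 6 — OK.

No violations.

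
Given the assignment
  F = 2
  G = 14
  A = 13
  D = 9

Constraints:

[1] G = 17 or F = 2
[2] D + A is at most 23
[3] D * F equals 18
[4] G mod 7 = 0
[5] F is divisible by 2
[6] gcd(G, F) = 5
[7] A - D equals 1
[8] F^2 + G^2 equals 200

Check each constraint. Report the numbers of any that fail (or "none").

[1] G = 14 ≠ 17, but F = 2 = 2 (second disjunct)  OK
[2] D + A = 9 + 13 = 22; 22 ≤ 23  OK
[3] D * F = 9 * 2 = 18  OK
[4] 14 mod 7 = 0  OK
[5] 2 / 2 = 1, so 2 divides 2  OK
[6] gcd(14, 2) = 2, not 5  FAIL
[7] A - D = 13 - 9 = 4, not 1  FAIL
[8] F^2 + G^2 = 2^2 + 14^2 = 4 + 196 = 200  OK

Violated: 6, 7.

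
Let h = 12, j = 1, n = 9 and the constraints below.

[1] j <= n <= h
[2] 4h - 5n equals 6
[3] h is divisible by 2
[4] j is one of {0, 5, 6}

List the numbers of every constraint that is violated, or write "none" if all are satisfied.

Violated: 2 and 4.

[1] values 1 <= 9 <= 12  ✓
[2] 4h - 5n = 4(12) - 5(9) = 3, not 6  ✗
[3] 12 / 2 = 6, so 2 divides 12  ✓
[4] j = 1 is not in {0, 5, 6}  ✗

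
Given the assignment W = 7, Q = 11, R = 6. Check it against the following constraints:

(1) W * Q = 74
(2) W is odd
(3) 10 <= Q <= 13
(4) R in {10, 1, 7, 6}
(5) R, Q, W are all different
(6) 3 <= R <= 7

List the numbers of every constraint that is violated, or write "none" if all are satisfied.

No — constraint 1 is not satisfied.

(1) W * Q = 7 * 11 = 77, not 74  no
(2) W = 7 is odd  yes
(3) Q = 11 lies in [10, 13]  yes
(4) R = 6 is in {10, 1, 7, 6}  yes
(5) values 6, 11, 7 are pairwise distinct  yes
(6) R = 6 lies in [3, 7]  yes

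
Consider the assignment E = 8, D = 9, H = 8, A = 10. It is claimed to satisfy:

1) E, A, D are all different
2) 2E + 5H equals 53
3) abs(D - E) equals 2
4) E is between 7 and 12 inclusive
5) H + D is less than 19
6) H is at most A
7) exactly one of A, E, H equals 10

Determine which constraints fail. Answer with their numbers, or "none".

1) values 8, 10, 9 are pairwise distinct — holds.
2) 2E + 5H = 2(8) + 5(8) = 56, not 53 — does not hold.
3) abs(9 - 8) = 1, not 2 — does not hold.
4) E = 8 lies in [7, 12] — holds.
5) H + D = 8 + 9 = 17; 17 < 19 — holds.
6) H = 8, A = 10; 8 ≤ 10 — holds.
7) A=10, E=8, H=8; 1 of them equals 10 — holds.

Constraints 2 and 3 do not hold.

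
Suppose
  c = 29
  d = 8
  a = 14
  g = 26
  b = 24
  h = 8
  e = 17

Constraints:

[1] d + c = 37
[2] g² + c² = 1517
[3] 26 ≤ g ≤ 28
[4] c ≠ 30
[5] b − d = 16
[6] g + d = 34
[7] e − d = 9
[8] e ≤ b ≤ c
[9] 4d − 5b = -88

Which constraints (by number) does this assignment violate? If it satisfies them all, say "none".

All constraints are satisfied.

[1] d + c = 8 + 29 = 37  ✔
[2] g² + c² = 26² + 29² = 676 + 841 = 1517  ✔
[3] g = 26 lies in [26, 28]  ✔
[4] c = 29, and 29 ≠ 30  ✔
[5] b − d = 24 − 8 = 16  ✔
[6] g + d = 26 + 8 = 34  ✔
[7] e − d = 17 − 8 = 9  ✔
[8] values 17 ≤ 24 ≤ 29  ✔
[9] 4d − 5b = 4(8) − 5(24) = -88  ✔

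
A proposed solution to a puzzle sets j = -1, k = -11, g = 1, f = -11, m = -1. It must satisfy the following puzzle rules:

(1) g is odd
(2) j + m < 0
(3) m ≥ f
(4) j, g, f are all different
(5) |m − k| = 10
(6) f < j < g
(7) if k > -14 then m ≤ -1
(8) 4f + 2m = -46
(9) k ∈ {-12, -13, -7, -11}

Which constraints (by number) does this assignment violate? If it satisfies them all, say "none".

No violations.

(1) g = 1 is odd — holds.
(2) j + m = -1 + (-1) = -2; -2 < 0 — holds.
(3) m = -1, f = -11; -1 ≥ -11 — holds.
(4) values -1, 1, -11 are pairwise distinct — holds.
(5) |-1 − (-11)| = 10 — holds.
(6) values -11 < -1 < 1 — holds.
(7) k = -11 > -14, so we need m ≤ -1; m = -1 ≤ -1 — holds.
(8) 4f + 2m = 4(-11) + 2(-1) = -46 — holds.
(9) k = -11 is in {-12, -13, -7, -11} — holds.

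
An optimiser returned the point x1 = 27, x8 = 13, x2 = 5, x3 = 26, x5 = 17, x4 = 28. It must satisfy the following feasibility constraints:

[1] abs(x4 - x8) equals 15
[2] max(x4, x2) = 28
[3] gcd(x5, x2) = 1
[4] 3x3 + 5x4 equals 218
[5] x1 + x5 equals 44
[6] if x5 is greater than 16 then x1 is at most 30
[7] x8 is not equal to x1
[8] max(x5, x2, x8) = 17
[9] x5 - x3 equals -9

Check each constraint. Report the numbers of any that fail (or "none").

[1] abs(28 - 13) = 15  true
[2] max(28, 5) = 28  true
[3] gcd(17, 5) = 1  true
[4] 3x3 + 5x4 = 3(26) + 5(28) = 218  true
[5] x1 + x5 = 27 + 17 = 44  true
[6] x5 = 17 > 16, so we need x1 ≤ 30; x1 = 27 ≤ 30  true
[7] x8 = 13, x1 = 27; distinct  true
[8] max(17, 5, 13) = 17  true
[9] x5 - x3 = 17 - 26 = -9  true

No violations.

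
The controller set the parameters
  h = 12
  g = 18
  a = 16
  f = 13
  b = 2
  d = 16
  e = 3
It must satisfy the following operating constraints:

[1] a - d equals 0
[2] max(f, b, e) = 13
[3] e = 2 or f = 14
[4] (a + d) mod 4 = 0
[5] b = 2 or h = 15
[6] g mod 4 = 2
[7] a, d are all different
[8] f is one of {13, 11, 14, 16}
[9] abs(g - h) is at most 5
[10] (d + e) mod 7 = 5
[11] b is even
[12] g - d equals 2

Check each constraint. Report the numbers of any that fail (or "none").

[1] a - d = 16 - 16 = 0 — satisfied.
[2] max(13, 2, 3) = 13 — satisfied.
[3] e = 3 ≠ 2 and f = 13 ≠ 14; both disjuncts false — violated.
[4] a + d = 32; 32 mod 4 = 0 — satisfied.
[5] b = 2 = 2 (first disjunct) — satisfied.
[6] 18 mod 4 = 2 — satisfied.
[7] a = d = 16, not all different — violated.
[8] f = 13 is in {13, 11, 14, 16} — satisfied.
[9] abs(18 - 12) = 6; 6 > 5, exceeds bound 5 — violated.
[10] d + e = 19; 19 mod 7 = 5 — satisfied.
[11] b = 2 is even — satisfied.
[12] g - d = 18 - 16 = 2 — satisfied.

The assignment fails constraints 3, 7, and 9.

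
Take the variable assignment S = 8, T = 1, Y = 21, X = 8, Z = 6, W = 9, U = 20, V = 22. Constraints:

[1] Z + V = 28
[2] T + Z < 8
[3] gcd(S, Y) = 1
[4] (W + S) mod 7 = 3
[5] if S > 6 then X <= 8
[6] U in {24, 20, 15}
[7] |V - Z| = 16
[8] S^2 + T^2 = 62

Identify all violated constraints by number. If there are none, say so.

The assignment fails constraint 8.

[1] Z + V = 6 + 22 = 28 — holds.
[2] T + Z = 1 + 6 = 7; 7 < 8 — holds.
[3] gcd(8, 21) = 1 — holds.
[4] W + S = 17; 17 mod 7 = 3 — holds.
[5] S = 8 > 6, so we need X ≤ 8; X = 8 ≤ 8 — holds.
[6] U = 20 is in {24, 20, 15} — holds.
[7] |22 - 6| = 16 — holds.
[8] S^2 + T^2 = 8^2 + 1^2 = 64 + 1 = 65, not 62 — does not hold.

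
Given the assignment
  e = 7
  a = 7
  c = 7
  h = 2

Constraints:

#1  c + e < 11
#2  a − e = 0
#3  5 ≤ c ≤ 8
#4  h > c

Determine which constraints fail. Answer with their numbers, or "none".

Violated: 1 and 4.

#1 c + e = 7 + 7 = 14; 14 ≥ 11, bound 11 not met  ✘
#2 a − e = 7 − 7 = 0  ✔
#3 c = 7 lies in [5, 8]  ✔
#4 h = 2, c = 7; 2 ≤ 7 (want >)  ✘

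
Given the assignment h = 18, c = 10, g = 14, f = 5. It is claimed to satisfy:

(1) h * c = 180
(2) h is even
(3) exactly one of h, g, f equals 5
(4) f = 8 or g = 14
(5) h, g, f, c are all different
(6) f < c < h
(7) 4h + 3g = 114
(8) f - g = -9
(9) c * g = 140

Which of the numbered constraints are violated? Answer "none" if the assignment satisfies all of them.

(1) h * c = 18 * 10 = 180 — OK.
(2) h = 18 is even — OK.
(3) h=18, g=14, f=5; 1 of them equals 5 — OK.
(4) f = 5 ≠ 8, but g = 14 = 14 (second disjunct) — OK.
(5) values 18, 14, 5, 10 are pairwise distinct — OK.
(6) values 5 < 10 < 18 — OK.
(7) 4h + 3g = 4(18) + 3(14) = 114 — OK.
(8) f - g = 5 - 14 = -9 — OK.
(9) c * g = 10 * 14 = 140 — OK.

The assignment satisfies every constraint.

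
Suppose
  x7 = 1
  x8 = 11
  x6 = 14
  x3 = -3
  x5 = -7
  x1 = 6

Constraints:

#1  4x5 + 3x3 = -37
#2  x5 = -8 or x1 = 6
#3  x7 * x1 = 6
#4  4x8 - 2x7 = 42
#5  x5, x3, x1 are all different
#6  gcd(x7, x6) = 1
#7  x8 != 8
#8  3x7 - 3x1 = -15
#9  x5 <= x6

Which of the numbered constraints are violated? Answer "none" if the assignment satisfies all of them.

Yes — all constraints hold.

#1 4x5 + 3x3 = 4(-7) + 3(-3) = -37 — holds.
#2 x5 = -7 ≠ -8, but x1 = 6 = 6 (second disjunct) — holds.
#3 x7 * x1 = 1 * 6 = 6 — holds.
#4 4x8 - 2x7 = 4(11) - 2(1) = 42 — holds.
#5 values -7, -3, 6 are pairwise distinct — holds.
#6 gcd(1, 14) = 1 — holds.
#7 x8 = 11, and 11 ≠ 8 — holds.
#8 3x7 - 3x1 = 3(1) - 3(6) = -15 — holds.
#9 x5 = -7, x6 = 14; -7 ≤ 14 — holds.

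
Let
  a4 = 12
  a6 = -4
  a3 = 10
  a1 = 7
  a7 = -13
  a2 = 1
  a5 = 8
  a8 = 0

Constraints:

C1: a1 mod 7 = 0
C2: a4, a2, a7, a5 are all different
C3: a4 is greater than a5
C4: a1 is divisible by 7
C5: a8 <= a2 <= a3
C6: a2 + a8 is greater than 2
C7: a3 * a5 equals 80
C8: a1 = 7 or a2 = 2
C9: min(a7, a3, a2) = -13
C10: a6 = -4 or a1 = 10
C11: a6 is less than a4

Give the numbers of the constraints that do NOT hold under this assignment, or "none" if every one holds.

Constraint 6 is violated.

C1: 7 mod 7 = 0 — OK.
C2: values 12, 1, -13, 8 are pairwise distinct — OK.
C3: a4 = 12, a5 = 8; 12 > 8 — OK.
C4: 7 / 7 = 1, so 7 divides 7 — OK.
C5: values 0 <= 1 <= 10 — OK.
C6: a2 + a8 = 1 + 0 = 1; 1 ≤ 2, bound 2 not met — violated.
C7: a3 * a5 = 10 * 8 = 80 — OK.
C8: a1 = 7 = 7 (first disjunct) — OK.
C9: min(-13, 10, 1) = -13 — OK.
C10: a6 = -4 = -4 (first disjunct) — OK.
C11: a6 = -4, a4 = 12; -4 < 12 — OK.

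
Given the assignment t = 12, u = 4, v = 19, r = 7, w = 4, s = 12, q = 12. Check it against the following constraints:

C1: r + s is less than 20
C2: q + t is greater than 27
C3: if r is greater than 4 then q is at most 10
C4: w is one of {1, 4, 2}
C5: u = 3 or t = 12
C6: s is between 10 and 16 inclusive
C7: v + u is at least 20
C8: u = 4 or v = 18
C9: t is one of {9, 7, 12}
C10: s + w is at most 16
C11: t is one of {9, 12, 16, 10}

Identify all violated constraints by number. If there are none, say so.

Constraints 2, 3 are violated.

C1: r + s = 7 + 12 = 19; 19 < 20  ✓
C2: q + t = 12 + 12 = 24; 24 ≤ 27, bound 27 not met  ✗
C3: r = 7 > 4, so we need q ≤ 10; but q = 12 > 10  ✗
C4: w = 4 is in {1, 4, 2}  ✓
C5: u = 4 ≠ 3, but t = 12 = 12 (second disjunct)  ✓
C6: s = 12 lies in [10, 16]  ✓
C7: v + u = 19 + 4 = 23; 23 ≥ 20  ✓
C8: u = 4 = 4 (first disjunct)  ✓
C9: t = 12 is in {9, 7, 12}  ✓
C10: s + w = 12 + 4 = 16; 16 ≤ 16  ✓
C11: t = 12 is in {9, 12, 16, 10}  ✓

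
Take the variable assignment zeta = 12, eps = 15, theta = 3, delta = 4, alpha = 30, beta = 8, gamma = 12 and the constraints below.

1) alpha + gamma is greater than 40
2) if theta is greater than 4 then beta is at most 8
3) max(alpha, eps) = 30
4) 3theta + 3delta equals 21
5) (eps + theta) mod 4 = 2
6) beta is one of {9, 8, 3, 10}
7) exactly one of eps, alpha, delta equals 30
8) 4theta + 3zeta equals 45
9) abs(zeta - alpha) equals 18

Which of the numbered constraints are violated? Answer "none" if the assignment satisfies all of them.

1) alpha + gamma = 30 + 12 = 42; 42 > 40  holds
2) theta = 3, not > 4; antecedent false, conditional vacuously true  holds
3) max(30, 15) = 30  holds
4) 3theta + 3delta = 3(3) + 3(4) = 21  holds
5) eps + theta = 18; 18 mod 4 = 2  holds
6) beta = 8 is in {9, 8, 3, 10}  holds
7) eps=15, alpha=30, delta=4; 1 of them equals 30  holds
8) 4theta + 3zeta = 4(3) + 3(12) = 48, not 45  fails
9) abs(12 - 30) = 18  holds

Violated: 8.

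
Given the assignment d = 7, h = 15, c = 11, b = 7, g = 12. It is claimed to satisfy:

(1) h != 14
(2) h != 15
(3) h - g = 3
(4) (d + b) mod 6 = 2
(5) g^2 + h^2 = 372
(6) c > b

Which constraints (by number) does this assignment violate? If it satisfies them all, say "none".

No — constraints 2 and 5 are not satisfied.

(1) h = 15, and 15 ≠ 14  ✓
(2) h = 15, but 15 is required to differ  ✗
(3) h - g = 15 - 12 = 3  ✓
(4) d + b = 14; 14 mod 6 = 2  ✓
(5) g^2 + h^2 = 12^2 + 15^2 = 144 + 225 = 369, not 372  ✗
(6) c = 11, b = 7; 11 > 7  ✓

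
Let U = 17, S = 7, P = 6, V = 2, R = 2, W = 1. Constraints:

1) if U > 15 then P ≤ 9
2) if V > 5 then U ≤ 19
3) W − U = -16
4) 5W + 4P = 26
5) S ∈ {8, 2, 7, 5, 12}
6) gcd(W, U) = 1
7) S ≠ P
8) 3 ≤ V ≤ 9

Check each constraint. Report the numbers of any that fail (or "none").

No — constraints 4, 8 are not satisfied.

1) U = 17 > 15, so we need P ≤ 9; P = 6 ≤ 9  holds
2) V = 2, not > 5; antecedent false, conditional vacuously true  holds
3) W − U = 1 − 17 = -16  holds
4) 5W + 4P = 5(1) + 4(6) = 29, not 26  fails
5) S = 7 is in {8, 2, 7, 5, 12}  holds
6) gcd(1, 17) = 1  holds
7) S = 7, P = 6; distinct  holds
8) V = 2 is outside [3, 9]  fails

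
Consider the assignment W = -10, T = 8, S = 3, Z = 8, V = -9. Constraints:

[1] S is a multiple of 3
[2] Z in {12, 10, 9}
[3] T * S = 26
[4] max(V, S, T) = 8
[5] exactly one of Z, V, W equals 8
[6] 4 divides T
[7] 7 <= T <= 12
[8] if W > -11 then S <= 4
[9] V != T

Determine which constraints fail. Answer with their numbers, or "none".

Constraints 2, 3 are violated.

[1] 3 / 3 = 1, so 3 divides 3  holds
[2] Z = 8 is not in {12, 10, 9}  fails
[3] T * S = 8 * 3 = 24, not 26  fails
[4] max(-9, 3, 8) = 8  holds
[5] Z=8, V=-9, W=-10; 1 of them equals 8  holds
[6] 8 / 4 = 2, so 4 divides 8  holds
[7] T = 8 lies in [7, 12]  holds
[8] W = -10 > -11, so we need S ≤ 4; S = 3 ≤ 4  holds
[9] V = -9, T = 8; distinct  holds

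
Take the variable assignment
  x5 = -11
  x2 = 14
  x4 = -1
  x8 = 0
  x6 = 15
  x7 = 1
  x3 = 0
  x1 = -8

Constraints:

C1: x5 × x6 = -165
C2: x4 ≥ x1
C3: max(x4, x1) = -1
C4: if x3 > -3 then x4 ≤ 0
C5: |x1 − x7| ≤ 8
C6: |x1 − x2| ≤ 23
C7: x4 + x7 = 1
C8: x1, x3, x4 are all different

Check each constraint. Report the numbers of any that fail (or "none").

C1: x5 × x6 = -11 × 15 = -165 — satisfied.
C2: x4 = -1, x1 = -8; -1 ≥ -8 — satisfied.
C3: max(-1, -8) = -1 — satisfied.
C4: x3 = 0 > -3, so we need x4 ≤ 0; x4 = -1 ≤ 0 — satisfied.
C5: |-8 − 1| = 9; 9 > 8, exceeds bound 8 — violated.
C6: |-8 − 14| = 22; 22 ≤ 23 — satisfied.
C7: x4 + x7 = -1 + 1 = 0, not 1 — violated.
C8: values -8, 0, -1 are pairwise distinct — satisfied.

No — constraints 5, 7 are not satisfied.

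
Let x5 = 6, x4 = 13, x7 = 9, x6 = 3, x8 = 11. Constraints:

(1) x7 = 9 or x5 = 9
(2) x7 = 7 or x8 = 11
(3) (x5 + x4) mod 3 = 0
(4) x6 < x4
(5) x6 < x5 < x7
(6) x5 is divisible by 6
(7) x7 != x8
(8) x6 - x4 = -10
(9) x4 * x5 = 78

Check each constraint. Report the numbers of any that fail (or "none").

(1) x7 = 9 = 9 (first disjunct)  holds
(2) x7 = 9 ≠ 7, but x8 = 11 = 11 (second disjunct)  holds
(3) x5 + x4 = 19; 19 mod 3 = 1, not 0  fails
(4) x6 = 3, x4 = 13; 3 < 13  holds
(5) values 3 < 6 < 9  holds
(6) 6 / 6 = 1, so 6 divides 6  holds
(7) x7 = 9, x8 = 11; distinct  holds
(8) x6 - x4 = 3 - 13 = -10  holds
(9) x4 * x5 = 13 * 6 = 78  holds

Violated: 3.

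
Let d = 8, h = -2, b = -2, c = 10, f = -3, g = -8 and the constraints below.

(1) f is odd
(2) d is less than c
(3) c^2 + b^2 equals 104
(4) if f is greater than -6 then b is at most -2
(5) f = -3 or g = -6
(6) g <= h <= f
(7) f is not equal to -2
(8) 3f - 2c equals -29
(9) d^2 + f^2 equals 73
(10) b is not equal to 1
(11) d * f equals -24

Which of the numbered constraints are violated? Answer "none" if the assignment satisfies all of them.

Constraint 6 is violated.

(1) f = -3 is odd — satisfied.
(2) d = 8, c = 10; 8 < 10 — satisfied.
(3) c^2 + b^2 = 10^2 + (-2)^2 = 100 + 4 = 104 — satisfied.
(4) f = -3 > -6, so we need b ≤ -2; b = -2 ≤ -2 — satisfied.
(5) f = -3 = -3 (first disjunct) — satisfied.
(6) values -8, -2, -3; h = -2 is not <= f = -3 — violated.
(7) f = -3, and -3 ≠ -2 — satisfied.
(8) 3f - 2c = 3(-3) - 2(10) = -29 — satisfied.
(9) d^2 + f^2 = 8^2 + (-3)^2 = 64 + 9 = 73 — satisfied.
(10) b = -2, and -2 ≠ 1 — satisfied.
(11) d * f = 8 * (-3) = -24 — satisfied.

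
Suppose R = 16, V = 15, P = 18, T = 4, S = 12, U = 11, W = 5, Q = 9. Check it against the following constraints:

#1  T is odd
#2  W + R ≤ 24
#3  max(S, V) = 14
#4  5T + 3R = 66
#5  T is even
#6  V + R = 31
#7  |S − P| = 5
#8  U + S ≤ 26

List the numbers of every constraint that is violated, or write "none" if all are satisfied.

#1 T = 4 is even — fails.
#2 W + R = 5 + 16 = 21; 21 ≤ 24 — holds.
#3 max(12, 15) = 15, not 14 — fails.
#4 5T + 3R = 5(4) + 3(16) = 68, not 66 — fails.
#5 T = 4 is even — holds.
#6 V + R = 15 + 16 = 31 — holds.
#7 |12 − 18| = 6, not 5 — fails.
#8 U + S = 11 + 12 = 23; 23 ≤ 26 — holds.

Constraints 1, 3, 4, and 7 are violated.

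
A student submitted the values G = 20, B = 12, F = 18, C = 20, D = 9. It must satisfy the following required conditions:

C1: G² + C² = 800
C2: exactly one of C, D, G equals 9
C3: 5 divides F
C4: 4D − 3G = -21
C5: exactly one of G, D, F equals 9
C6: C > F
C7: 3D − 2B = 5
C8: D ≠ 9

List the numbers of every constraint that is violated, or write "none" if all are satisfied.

The assignment fails constraints 3, 4, 7, and 8.

C1: G² + C² = 20² + 20² = 400 + 400 = 800 — OK.
C2: C=20, D=9, G=20; 1 of them equals 9 — OK.
C3: 18 = 5×3 + 3, so 5 does not divide 18 — violated.
C4: 4D − 3G = 4(9) − 3(20) = -24, not -21 — violated.
C5: G=20, D=9, F=18; 1 of them equals 9 — OK.
C6: C = 20, F = 18; 20 > 18 — OK.
C7: 3D − 2B = 3(9) − 2(12) = 3, not 5 — violated.
C8: D = 9, but 9 is required to differ — violated.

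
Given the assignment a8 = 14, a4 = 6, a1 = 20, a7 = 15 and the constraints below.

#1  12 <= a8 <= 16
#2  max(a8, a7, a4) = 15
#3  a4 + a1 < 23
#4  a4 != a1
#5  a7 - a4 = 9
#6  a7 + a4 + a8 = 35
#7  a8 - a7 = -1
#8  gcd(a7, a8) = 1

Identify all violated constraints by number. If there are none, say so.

Violated: 3.

#1 a8 = 14 lies in [12, 16]  ✔
#2 max(14, 15, 6) = 15  ✔
#3 a4 + a1 = 6 + 20 = 26; 26 ≥ 23, bound 23 not met  ✘
#4 a4 = 6, a1 = 20; distinct  ✔
#5 a7 - a4 = 15 - 6 = 9  ✔
#6 a7 + a4 + a8 = 15 + 6 + 14 = 35  ✔
#7 a8 - a7 = 14 - 15 = -1  ✔
#8 gcd(15, 14) = 1  ✔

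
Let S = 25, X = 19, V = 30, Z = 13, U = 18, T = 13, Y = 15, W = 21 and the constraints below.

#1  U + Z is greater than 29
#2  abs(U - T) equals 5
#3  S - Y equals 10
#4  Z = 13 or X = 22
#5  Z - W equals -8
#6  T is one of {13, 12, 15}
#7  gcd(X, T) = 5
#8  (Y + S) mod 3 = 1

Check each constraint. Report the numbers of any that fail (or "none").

The assignment fails constraint 7.

#1 U + Z = 18 + 13 = 31; 31 > 29  OK
#2 abs(18 - 13) = 5  OK
#3 S - Y = 25 - 15 = 10  OK
#4 Z = 13 = 13 (first disjunct)  OK
#5 Z - W = 13 - 21 = -8  OK
#6 T = 13 is in {13, 12, 15}  OK
#7 gcd(19, 13) = 1, not 5  FAIL
#8 Y + S = 40; 40 mod 3 = 1  OK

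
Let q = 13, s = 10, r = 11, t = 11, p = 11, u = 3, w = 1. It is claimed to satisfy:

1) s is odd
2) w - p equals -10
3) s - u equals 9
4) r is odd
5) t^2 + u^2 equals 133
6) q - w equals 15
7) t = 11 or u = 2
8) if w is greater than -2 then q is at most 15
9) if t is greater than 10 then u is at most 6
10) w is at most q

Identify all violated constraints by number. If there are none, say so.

1) s = 10 is even — violated.
2) w - p = 1 - 11 = -10 — OK.
3) s - u = 10 - 3 = 7, not 9 — violated.
4) r = 11 is odd — OK.
5) t^2 + u^2 = 11^2 + 3^2 = 121 + 9 = 130, not 133 — violated.
6) q - w = 13 - 1 = 12, not 15 — violated.
7) t = 11 = 11 (first disjunct) — OK.
8) w = 1 > -2, so we need q ≤ 15; q = 13 ≤ 15 — OK.
9) t = 11 > 10, so we need u ≤ 6; u = 3 ≤ 6 — OK.
10) w = 1, q = 13; 1 ≤ 13 — OK.

Violated: 1, 3, 5, and 6.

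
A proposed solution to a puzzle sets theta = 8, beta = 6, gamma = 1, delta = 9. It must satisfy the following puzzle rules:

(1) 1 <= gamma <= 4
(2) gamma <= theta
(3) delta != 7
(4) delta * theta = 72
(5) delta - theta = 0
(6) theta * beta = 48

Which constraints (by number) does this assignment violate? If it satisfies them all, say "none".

Violated: 5.

(1) gamma = 1 lies in [1, 4] — OK.
(2) gamma = 1, theta = 8; 1 ≤ 8 — OK.
(3) delta = 9, and 9 ≠ 7 — OK.
(4) delta * theta = 9 * 8 = 72 — OK.
(5) delta - theta = 9 - 8 = 1, not 0 — violated.
(6) theta * beta = 8 * 6 = 48 — OK.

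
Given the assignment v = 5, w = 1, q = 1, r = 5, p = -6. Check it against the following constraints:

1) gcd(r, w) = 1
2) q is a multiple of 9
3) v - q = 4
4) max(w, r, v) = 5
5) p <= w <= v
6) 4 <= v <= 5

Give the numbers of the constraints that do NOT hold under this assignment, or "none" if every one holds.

1) gcd(5, 1) = 1 — holds.
2) 1 = 9*0 + 1, so 9 does not divide 1 — does not hold.
3) v - q = 5 - 1 = 4 — holds.
4) max(1, 5, 5) = 5 — holds.
5) values -6 <= 1 <= 5 — holds.
6) v = 5 lies in [4, 5] — holds.

Constraint 2 is violated.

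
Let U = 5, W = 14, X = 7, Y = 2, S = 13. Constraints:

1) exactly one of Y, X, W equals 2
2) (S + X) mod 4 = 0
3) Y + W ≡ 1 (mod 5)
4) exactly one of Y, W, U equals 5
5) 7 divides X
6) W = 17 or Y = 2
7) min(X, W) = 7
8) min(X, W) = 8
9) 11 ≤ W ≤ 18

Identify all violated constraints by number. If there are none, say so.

Constraint 8 does not hold.

1) Y=2, X=7, W=14; 1 of them equals 2 — OK.
2) S + X = 20; 20 mod 4 = 0 — OK.
3) Y + W = 16; 16 mod 5 = 1 — OK.
4) Y=2, W=14, U=5; 1 of them equals 5 — OK.
5) 7 / 7 = 1, so 7 divides 7 — OK.
6) W = 14 ≠ 17, but Y = 2 = 2 (second disjunct) — OK.
7) min(7, 14) = 7 — OK.
8) min(7, 14) = 7, not 8 — violated.
9) W = 14 lies in [11, 18] — OK.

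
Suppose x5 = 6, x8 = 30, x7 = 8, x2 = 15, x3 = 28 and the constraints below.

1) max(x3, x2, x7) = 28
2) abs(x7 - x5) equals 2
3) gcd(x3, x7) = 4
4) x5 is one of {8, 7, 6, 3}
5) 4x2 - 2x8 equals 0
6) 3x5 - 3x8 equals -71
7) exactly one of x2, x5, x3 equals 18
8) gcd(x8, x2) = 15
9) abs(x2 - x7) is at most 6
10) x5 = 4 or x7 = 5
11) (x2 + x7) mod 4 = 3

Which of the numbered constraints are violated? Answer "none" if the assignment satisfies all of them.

Constraints 6, 7, 9, 10 are violated.

1) max(28, 15, 8) = 28 — holds.
2) abs(8 - 6) = 2 — holds.
3) gcd(28, 8) = 4 — holds.
4) x5 = 6 is in {8, 7, 6, 3} — holds.
5) 4x2 - 2x8 = 4(15) - 2(30) = 0 — holds.
6) 3x5 - 3x8 = 3(6) - 3(30) = -72, not -71 — fails.
7) x2=15, x5=6, x3=28; 0 of them equal 18, not exactly one — fails.
8) gcd(30, 15) = 15 — holds.
9) abs(15 - 8) = 7; 7 > 6, exceeds bound 6 — fails.
10) x5 = 6 ≠ 4 and x7 = 8 ≠ 5; both disjuncts false — fails.
11) x2 + x7 = 23; 23 mod 4 = 3 — holds.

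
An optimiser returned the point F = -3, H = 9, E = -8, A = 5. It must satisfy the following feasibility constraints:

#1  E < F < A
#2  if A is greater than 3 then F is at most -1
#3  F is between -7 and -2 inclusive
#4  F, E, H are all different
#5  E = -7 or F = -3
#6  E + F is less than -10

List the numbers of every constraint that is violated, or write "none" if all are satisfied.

#1 values -8 < -3 < 5 — satisfied.
#2 A = 5 > 3, so we need F ≤ -1; F = -3 ≤ -1 — satisfied.
#3 F = -3 lies in [-7, -2] — satisfied.
#4 values -3, -8, 9 are pairwise distinct — satisfied.
#5 E = -8 ≠ -7, but F = -3 = -3 (second disjunct) — satisfied.
#6 E + F = -8 + (-3) = -11; -11 < -10 — satisfied.

Yes — all constraints hold.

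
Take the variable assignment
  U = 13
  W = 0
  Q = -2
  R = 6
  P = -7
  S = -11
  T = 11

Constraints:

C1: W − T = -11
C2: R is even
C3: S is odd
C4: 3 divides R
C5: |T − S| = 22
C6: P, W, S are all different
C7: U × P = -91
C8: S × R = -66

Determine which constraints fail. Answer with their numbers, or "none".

C1: W − T = 0 − 11 = -11  yes
C2: R = 6 is even  yes
C3: S = -11 is odd  yes
C4: 6 / 3 = 2, so 3 divides 6  yes
C5: |11 − (-11)| = 22  yes
C6: values -7, 0, -11 are pairwise distinct  yes
C7: U × P = 13 × (-7) = -91  yes
C8: S × R = -11 × 6 = -66  yes

All constraints are satisfied.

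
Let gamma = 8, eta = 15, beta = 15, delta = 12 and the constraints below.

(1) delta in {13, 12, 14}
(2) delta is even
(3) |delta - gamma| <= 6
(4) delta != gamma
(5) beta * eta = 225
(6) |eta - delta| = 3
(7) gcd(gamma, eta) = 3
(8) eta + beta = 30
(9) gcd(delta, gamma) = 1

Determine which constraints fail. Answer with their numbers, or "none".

Violated: 7, 9.

(1) delta = 12 is in {13, 12, 14}  ✓
(2) delta = 12 is even  ✓
(3) |12 - 8| = 4; 4 ≤ 6  ✓
(4) delta = 12, gamma = 8; distinct  ✓
(5) beta * eta = 15 * 15 = 225  ✓
(6) |15 - 12| = 3  ✓
(7) gcd(8, 15) = 1, not 3  ✗
(8) eta + beta = 15 + 15 = 30  ✓
(9) gcd(12, 8) = 4, not 1  ✗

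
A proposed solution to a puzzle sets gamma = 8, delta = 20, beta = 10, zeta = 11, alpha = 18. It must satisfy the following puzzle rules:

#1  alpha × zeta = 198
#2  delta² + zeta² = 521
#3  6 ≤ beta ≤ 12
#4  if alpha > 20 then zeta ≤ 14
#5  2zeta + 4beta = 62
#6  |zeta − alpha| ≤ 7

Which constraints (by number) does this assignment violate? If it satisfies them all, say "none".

#1 alpha × zeta = 18 × 11 = 198  ✓
#2 delta² + zeta² = 20² + 11² = 400 + 121 = 521  ✓
#3 beta = 10 lies in [6, 12]  ✓
#4 alpha = 18, not > 20; antecedent false, conditional vacuously true  ✓
#5 2zeta + 4beta = 2(11) + 4(10) = 62  ✓
#6 |11 − 18| = 7; 7 ≤ 7  ✓

None — every constraint holds.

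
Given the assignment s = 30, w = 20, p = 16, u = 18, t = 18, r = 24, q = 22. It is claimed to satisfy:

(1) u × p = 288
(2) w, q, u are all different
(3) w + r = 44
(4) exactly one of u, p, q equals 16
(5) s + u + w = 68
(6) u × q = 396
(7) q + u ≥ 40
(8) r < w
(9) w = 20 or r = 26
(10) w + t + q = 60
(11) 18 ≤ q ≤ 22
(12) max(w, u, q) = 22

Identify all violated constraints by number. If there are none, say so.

(1) u × p = 18 × 16 = 288  ✓
(2) values 20, 22, 18 are pairwise distinct  ✓
(3) w + r = 20 + 24 = 44  ✓
(4) u=18, p=16, q=22; 1 of them equals 16  ✓
(5) s + u + w = 30 + 18 + 20 = 68  ✓
(6) u × q = 18 × 22 = 396  ✓
(7) q + u = 22 + 18 = 40; 40 ≥ 40  ✓
(8) r = 24, w = 20; 24 ≥ 20 (want <)  ✗
(9) w = 20 = 20 (first disjunct)  ✓
(10) w + t + q = 20 + 18 + 22 = 60  ✓
(11) q = 22 lies in [18, 22]  ✓
(12) max(20, 18, 22) = 22  ✓

Constraint 8 does not hold.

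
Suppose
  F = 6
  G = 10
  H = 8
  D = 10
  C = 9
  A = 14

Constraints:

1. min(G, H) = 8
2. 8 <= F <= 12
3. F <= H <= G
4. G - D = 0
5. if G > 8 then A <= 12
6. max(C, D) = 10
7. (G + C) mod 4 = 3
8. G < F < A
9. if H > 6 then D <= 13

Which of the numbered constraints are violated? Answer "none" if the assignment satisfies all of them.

Constraints 2, 5, and 8 are violated.

1. min(10, 8) = 8  ✔
2. F = 6 is outside [8, 12]  ✘
3. values 6 <= 8 <= 10  ✔
4. G - D = 10 - 10 = 0  ✔
5. G = 10 > 8, so we need A ≤ 12; but A = 14 > 12  ✘
6. max(9, 10) = 10  ✔
7. G + C = 19; 19 mod 4 = 3  ✔
8. values 10, 6, 14; G = 10 is not < F = 6  ✘
9. H = 8 > 6, so we need D ≤ 13; D = 10 ≤ 13  ✔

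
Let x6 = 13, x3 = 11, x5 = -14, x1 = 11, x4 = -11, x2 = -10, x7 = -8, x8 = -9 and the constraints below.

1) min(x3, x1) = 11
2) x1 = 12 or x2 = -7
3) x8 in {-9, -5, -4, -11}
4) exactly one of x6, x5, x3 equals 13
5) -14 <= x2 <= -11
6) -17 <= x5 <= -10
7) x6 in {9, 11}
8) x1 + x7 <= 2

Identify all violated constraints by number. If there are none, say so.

1) min(11, 11) = 11 — satisfied.
2) x1 = 11 ≠ 12 and x2 = -10 ≠ -7; both disjuncts false — violated.
3) x8 = -9 is in {-9, -5, -4, -11} — satisfied.
4) x6=13, x5=-14, x3=11; 1 of them equals 13 — satisfied.
5) x2 = -10 is outside [-14, -11] — violated.
6) x5 = -14 lies in [-17, -10] — satisfied.
7) x6 = 13 is not in {9, 11} — violated.
8) x1 + x7 = 11 + (-8) = 3; 3 > 2, bound 2 not met — violated.

No — constraints 2, 5, 7, 8 are not satisfied.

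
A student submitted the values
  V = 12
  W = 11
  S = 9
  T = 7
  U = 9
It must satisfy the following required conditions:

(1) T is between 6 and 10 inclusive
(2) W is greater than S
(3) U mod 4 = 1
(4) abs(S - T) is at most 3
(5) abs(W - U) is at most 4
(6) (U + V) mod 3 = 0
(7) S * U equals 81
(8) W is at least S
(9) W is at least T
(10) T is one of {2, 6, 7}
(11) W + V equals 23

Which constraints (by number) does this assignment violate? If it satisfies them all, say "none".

No violations.

(1) T = 7 lies in [6, 10]  OK
(2) W = 11, S = 9; 11 > 9  OK
(3) 9 mod 4 = 1  OK
(4) abs(9 - 7) = 2; 2 ≤ 3  OK
(5) abs(11 - 9) = 2; 2 ≤ 4  OK
(6) U + V = 21; 21 mod 3 = 0  OK
(7) S * U = 9 * 9 = 81  OK
(8) W = 11, S = 9; 11 ≥ 9  OK
(9) W = 11, T = 7; 11 ≥ 7  OK
(10) T = 7 is in {2, 6, 7}  OK
(11) W + V = 11 + 12 = 23  OK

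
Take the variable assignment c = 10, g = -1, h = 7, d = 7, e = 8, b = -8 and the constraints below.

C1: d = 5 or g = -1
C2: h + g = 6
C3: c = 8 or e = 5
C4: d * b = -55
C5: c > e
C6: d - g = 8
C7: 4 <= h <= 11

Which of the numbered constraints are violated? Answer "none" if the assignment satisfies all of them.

C1: d = 7 ≠ 5, but g = -1 = -1 (second disjunct) — holds.
C2: h + g = 7 + (-1) = 6 — holds.
C3: c = 10 ≠ 8 and e = 8 ≠ 5; both disjuncts false — fails.
C4: d * b = 7 * (-8) = -56, not -55 — fails.
C5: c = 10, e = 8; 10 > 8 — holds.
C6: d - g = 7 - (-1) = 8 — holds.
C7: h = 7 lies in [4, 11] — holds.

No — constraints 3 and 4 are not satisfied.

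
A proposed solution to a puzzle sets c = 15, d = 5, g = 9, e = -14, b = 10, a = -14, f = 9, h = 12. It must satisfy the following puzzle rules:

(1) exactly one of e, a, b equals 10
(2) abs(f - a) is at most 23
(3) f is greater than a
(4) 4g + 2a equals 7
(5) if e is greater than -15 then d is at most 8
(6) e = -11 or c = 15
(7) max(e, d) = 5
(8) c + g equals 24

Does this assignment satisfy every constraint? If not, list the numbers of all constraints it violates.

Constraint 4 does not hold.

(1) e=-14, a=-14, b=10; 1 of them equals 10 — holds.
(2) abs(9 - (-14)) = 23; 23 ≤ 23 — holds.
(3) f = 9, a = -14; 9 > -14 — holds.
(4) 4g + 2a = 4(9) + 2(-14) = 8, not 7 — does not hold.
(5) e = -14 > -15, so we need d ≤ 8; d = 5 ≤ 8 — holds.
(6) e = -14 ≠ -11, but c = 15 = 15 (second disjunct) — holds.
(7) max(-14, 5) = 5 — holds.
(8) c + g = 15 + 9 = 24 — holds.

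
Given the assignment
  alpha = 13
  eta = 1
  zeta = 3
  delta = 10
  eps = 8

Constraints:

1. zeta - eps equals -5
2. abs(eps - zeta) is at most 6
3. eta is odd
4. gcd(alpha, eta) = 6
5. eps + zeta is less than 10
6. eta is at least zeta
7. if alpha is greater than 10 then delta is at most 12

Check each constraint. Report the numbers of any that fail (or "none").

1. zeta - eps = 3 - 8 = -5  holds
2. abs(8 - 3) = 5; 5 ≤ 6  holds
3. eta = 1 is odd  holds
4. gcd(13, 1) = 1, not 6  fails
5. eps + zeta = 8 + 3 = 11; 11 ≥ 10, bound 10 not met  fails
6. eta = 1, zeta = 3; 1 < 3 (want ≥)  fails
7. alpha = 13 > 10, so we need delta ≤ 12; delta = 10 ≤ 12  holds

Constraints 4, 5, 6 do not hold.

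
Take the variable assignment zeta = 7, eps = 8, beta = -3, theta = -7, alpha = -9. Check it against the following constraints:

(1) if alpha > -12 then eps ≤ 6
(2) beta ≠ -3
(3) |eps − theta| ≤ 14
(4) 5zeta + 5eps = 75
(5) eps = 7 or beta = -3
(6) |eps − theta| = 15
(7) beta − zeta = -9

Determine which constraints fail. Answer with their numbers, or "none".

Constraints 1, 2, 3, 7 are violated.

(1) alpha = -9 > -12, so we need eps ≤ 6; but eps = 8 > 6 — does not hold.
(2) beta = -3, but -3 is required to differ — does not hold.
(3) |8 − (-7)| = 15; 15 > 14, exceeds bound 14 — does not hold.
(4) 5zeta + 5eps = 5(7) + 5(8) = 75 — holds.
(5) eps = 8 ≠ 7, but beta = -3 = -3 (second disjunct) — holds.
(6) |8 − (-7)| = 15 — holds.
(7) beta − zeta = -3 − 7 = -10, not -9 — does not hold.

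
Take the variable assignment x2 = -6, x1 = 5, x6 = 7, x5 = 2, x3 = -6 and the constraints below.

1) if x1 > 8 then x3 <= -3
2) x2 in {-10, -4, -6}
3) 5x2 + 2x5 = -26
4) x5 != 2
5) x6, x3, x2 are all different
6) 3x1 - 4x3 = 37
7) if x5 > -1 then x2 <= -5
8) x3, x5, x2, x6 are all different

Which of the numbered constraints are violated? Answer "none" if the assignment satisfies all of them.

Constraints 4, 5, 6, 8 do not hold.

1) x1 = 5, not > 8; antecedent false, conditional vacuously true  holds
2) x2 = -6 is in {-10, -4, -6}  holds
3) 5x2 + 2x5 = 5(-6) + 2(2) = -26  holds
4) x5 = 2, but 2 is required to differ  fails
5) x3 = x2 = -6, not all different  fails
6) 3x1 - 4x3 = 3(5) - 4(-6) = 39, not 37  fails
7) x5 = 2 > -1, so we need x2 ≤ -5; x2 = -6 ≤ -5  holds
8) x3 = x2 = -6, not all different  fails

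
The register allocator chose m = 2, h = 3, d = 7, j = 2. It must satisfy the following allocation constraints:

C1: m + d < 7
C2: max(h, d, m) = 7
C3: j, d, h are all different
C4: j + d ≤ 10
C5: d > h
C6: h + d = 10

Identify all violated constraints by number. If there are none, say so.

C1: m + d = 2 + 7 = 9; 9 ≥ 7, bound 7 not met — does not hold.
C2: max(3, 7, 2) = 7 — holds.
C3: values 2, 7, 3 are pairwise distinct — holds.
C4: j + d = 2 + 7 = 9; 9 ≤ 10 — holds.
C5: d = 7, h = 3; 7 > 3 — holds.
C6: h + d = 3 + 7 = 10 — holds.

No — constraint 1 is not satisfied.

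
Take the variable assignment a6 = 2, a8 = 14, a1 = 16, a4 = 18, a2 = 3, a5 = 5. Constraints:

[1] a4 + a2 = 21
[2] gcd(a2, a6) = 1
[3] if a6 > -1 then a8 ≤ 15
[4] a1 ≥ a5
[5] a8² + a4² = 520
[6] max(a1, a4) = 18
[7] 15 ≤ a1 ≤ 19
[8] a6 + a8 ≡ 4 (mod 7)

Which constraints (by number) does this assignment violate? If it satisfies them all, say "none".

The assignment fails constraint 8.

[1] a4 + a2 = 18 + 3 = 21  ✔
[2] gcd(3, 2) = 1  ✔
[3] a6 = 2 > -1, so we need a8 ≤ 15; a8 = 14 ≤ 15  ✔
[4] a1 = 16, a5 = 5; 16 ≥ 5  ✔
[5] a8² + a4² = 14² + 18² = 196 + 324 = 520  ✔
[6] max(16, 18) = 18  ✔
[7] a1 = 16 lies in [15, 19]  ✔
[8] a6 + a8 = 16; 16 mod 7 = 2, not 4  ✘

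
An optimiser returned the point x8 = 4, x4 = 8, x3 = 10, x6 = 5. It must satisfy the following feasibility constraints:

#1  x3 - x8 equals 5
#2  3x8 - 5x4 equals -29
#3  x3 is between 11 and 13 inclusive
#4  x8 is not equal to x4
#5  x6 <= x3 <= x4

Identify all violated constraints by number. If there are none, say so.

#1 x3 - x8 = 10 - 4 = 6, not 5  no
#2 3x8 - 5x4 = 3(4) - 5(8) = -28, not -29  no
#3 x3 = 10 is outside [11, 13]  no
#4 x8 = 4, x4 = 8; distinct  yes
#5 values 5, 10, 8; x3 = 10 is not <= x4 = 8  no

Violated: 1, 2, 3, 5.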